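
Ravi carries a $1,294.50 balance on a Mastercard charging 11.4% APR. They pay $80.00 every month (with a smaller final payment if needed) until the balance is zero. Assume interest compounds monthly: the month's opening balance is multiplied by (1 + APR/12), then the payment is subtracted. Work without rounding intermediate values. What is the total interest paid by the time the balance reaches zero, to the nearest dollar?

$118

Monthly rate r = 11.4%/12 = 0.95% = 0.0095.
Payoff takes n = ⌈−ln(1 − rB₀/P)/ln(1+r)⌉ = ⌈17.653⌉ = 18 payments; the last is $52.29.
Total paid = 17·$80.00 + $52.29 = $1,412.29.
Total interest = total paid − principal = $1,412.29 − $1,294.50 = $117.79.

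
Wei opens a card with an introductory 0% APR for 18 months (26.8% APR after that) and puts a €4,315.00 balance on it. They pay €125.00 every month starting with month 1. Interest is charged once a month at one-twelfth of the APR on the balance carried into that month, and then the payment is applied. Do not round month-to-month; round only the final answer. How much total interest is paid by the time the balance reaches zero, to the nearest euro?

Promo months 1–18 at r₀ = 0%/12 = 0; months 19+ at r₁ = 26.8%/12 = 0.0223333.
After month 18 (no interest yet): B = €4,315.00 − 18·€125.00 = €2,065.00.
Then at r₁ with €125.00/mo: n₂ = −ln(1 − r₁·B/P)/ln(1+r₁) ≈ 20.84 → 21 more payments.
Total paid = 38·€125.00 + €105.52 = €4,855.52; interest = €4,855.52 − €4,315.00 = €540.52.

€541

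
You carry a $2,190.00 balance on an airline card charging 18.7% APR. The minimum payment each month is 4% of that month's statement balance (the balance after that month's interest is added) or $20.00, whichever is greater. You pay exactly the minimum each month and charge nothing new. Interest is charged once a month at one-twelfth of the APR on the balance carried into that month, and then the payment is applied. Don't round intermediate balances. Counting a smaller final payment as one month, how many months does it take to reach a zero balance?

Monthly rate r = 18.7%/12 = 1.55833% = 0.0155833.
While 4% of the post-interest balance exceeds $20.00, each month B ← (B·(1+r))·(1 − 0.04), i.e. B shrinks by the factor (1+r)·0.96 = 0.97496.
This holds for months 1–59. Entering month 60 the balance is $490.53; 4% of the post-interest balance is now below $20.00, so the flat $20.00 minimum applies from here.
From month 60 a fixed $20.00 at rate r clears $490.53 in 32 more payments. Total: 59 + 32 = 91 months.

91 months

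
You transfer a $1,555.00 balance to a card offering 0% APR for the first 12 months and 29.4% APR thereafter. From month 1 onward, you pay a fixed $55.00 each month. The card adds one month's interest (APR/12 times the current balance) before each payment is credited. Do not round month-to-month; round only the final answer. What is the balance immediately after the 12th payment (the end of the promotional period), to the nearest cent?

Promo months 1–12 at r₀ = 0%/12 = 0; months 13+ at r₁ = 29.4%/12 = 0.0245.
After month 12 (no interest yet): B = $1,555.00 − 12·$55.00 = $895.00.

$895.00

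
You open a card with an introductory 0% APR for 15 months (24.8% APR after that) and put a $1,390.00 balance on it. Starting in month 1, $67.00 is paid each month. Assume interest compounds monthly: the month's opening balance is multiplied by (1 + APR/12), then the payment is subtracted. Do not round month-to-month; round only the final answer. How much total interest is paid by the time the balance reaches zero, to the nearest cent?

$29.17

Promo months 1–15 at r₀ = 0%/12 = 0; months 16+ at r₁ = 24.8%/12 = 0.0206667.
After month 15 (no interest yet): B = $1,390.00 − 15·$67.00 = $385.00.
Then at r₁ with $67.00/mo: n₂ = −ln(1 − r₁·B/P)/ln(1+r₁) ≈ 6.18 → 7 more payments.
Total paid = 21·$67.00 + $12.17 = $1,419.17; interest = $1,419.17 − $1,390.00 = $29.17.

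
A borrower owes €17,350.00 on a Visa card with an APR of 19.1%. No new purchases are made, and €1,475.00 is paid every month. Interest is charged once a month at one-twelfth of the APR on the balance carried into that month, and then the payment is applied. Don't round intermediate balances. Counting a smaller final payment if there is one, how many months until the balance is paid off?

Monthly rate r = 19.1%/12 = 1.59167% = 0.0159167.
Recurrence: B ← B·(1+r) − €1,475.00.
Month 1: interest €276.15; balance after payment €16,151.15.
Month 2: interest €257.07; balance after payment €14,933.23.
Closed form: n = −ln(1 − rB₀/P)/ln(1+r) = −ln(0.81278)/ln(1.01592) ≈ 13.127, so the balance reaches zero during payment 14.

14 months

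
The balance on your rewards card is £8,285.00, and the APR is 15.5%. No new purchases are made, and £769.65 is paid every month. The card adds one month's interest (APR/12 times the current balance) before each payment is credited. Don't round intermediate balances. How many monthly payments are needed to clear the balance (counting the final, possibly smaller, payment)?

Monthly rate r = 15.5%/12 = 1.29167% = 0.0129167.
Recurrence: B ← B·(1+r) − £769.65.
Month 1: interest £107.01; balance after payment £7,622.36.
Month 2: interest £98.46; balance after payment £6,951.17.
Closed form: n = −ln(1 − rB₀/P)/ln(1+r) = −ln(0.86096)/ln(1.01292) ≈ 11.665, so the balance reaches zero during payment 12.

12 payments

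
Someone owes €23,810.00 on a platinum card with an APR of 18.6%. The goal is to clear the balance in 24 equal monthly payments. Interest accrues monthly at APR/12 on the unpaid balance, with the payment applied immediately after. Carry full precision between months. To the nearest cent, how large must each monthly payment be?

Monthly rate r = 18.6%/12 = 1.55% = 0.0155.
Level-payment amortization: P = B₀·r / (1 − (1+r)^(−n)) = 23810.00·0.0155 / (1 − 1.0155^(−24)).
Denominator 1 − (1+r)^(−24) = 0.308675841.
P = 369.055 / 0.308675841 ≈ 1195.61.

€1,195.61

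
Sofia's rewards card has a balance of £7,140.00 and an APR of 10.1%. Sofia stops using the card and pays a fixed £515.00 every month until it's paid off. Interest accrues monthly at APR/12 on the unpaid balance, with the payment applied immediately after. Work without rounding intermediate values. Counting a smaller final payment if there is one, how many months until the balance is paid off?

15 months

Monthly rate r = 10.1%/12 = 0.841667% = 0.00841667.
Recurrence: B ← B·(1+r) − £515.00.
Month 1: interest £60.09; balance after payment £6,685.10.
Month 2: interest £56.27; balance after payment £6,226.36.
Closed form: n = −ln(1 − rB₀/P)/ln(1+r) = −ln(0.88331)/ln(1.00842) ≈ 14.804, so the balance reaches zero during payment 15.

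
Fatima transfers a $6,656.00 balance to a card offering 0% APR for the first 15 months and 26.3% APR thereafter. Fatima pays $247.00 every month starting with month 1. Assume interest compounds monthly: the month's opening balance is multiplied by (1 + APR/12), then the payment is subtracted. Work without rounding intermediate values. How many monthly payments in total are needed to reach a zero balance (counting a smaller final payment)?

Promo months 1–15 at r₀ = 0%/12 = 0; months 16+ at r₁ = 26.3%/12 = 0.0219167.
After month 15 (no interest yet): B = $6,656.00 − 15·$247.00 = $2,951.00.
Then at r₁ with $247.00/mo: n₂ = −ln(1 − r₁·B/P)/ln(1+r₁) ≈ 14.00 → 15 more payments.

30 payments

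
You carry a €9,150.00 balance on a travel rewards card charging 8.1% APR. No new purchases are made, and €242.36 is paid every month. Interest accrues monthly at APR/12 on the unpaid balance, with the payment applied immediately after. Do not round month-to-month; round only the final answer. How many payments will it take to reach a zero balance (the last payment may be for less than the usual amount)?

Monthly rate r = 8.1%/12 = 0.675% = 0.00675.
Recurrence: B ← B·(1+r) − €242.36.
Month 1: interest €61.76; balance after payment €8,969.40.
Month 2: interest €60.54; balance after payment €8,787.59.
Closed form: n = −ln(1 − rB₀/P)/ln(1+r) = −ln(0.74516)/ln(1.00675) ≈ 43.725, so the balance reaches zero during payment 44.

44 months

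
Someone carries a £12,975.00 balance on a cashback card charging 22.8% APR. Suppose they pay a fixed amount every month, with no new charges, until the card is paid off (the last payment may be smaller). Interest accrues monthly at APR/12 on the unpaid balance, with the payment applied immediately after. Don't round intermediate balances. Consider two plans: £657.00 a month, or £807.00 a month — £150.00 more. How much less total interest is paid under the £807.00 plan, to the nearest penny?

Monthly rate r = 22.8%/12 = 1.9% = 0.019.
At £657.00/mo: n = ⌈−ln(1 − rB₀/P)/ln(1+r)⌉ = 25 payments (last £650.95); total interest = total paid − £12,975.00 = £3,443.95.
At £807.00/mo: 20 payments (last £298.71); total interest £2,656.71.
Interest saved = £3,443.95 − £2,656.71 = £787.24.

£787.24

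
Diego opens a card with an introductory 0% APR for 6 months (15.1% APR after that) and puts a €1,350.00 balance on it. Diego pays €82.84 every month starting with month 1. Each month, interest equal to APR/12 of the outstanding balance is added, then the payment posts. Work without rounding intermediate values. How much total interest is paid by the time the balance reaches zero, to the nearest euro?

Promo months 1–6 at r₀ = 0%/12 = 0; months 7+ at r₁ = 15.1%/12 = 0.0125833.
After month 6 (no interest yet): B = €1,350.00 − 6·€82.84 = €852.96.
Then at r₁ with €82.84/mo: n₂ = −ln(1 − r₁·B/P)/ln(1+r₁) ≈ 11.10 → 12 more payments.
Total paid = 17·€82.84 + €8.05 = €1,416.33; interest = €1,416.33 − €1,350.00 = €66.33.

€66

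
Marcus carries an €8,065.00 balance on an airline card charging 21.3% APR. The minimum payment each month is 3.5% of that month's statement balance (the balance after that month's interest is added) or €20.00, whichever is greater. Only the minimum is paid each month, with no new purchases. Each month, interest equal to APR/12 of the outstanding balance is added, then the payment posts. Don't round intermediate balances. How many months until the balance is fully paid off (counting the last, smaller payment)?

Monthly rate r = 21.3%/12 = 1.775% = 0.01775.
While 3.5% of the post-interest balance exceeds €20.00, each month B ← (B·(1+r))·(1 − 0.035), i.e. B shrinks by the factor (1+r)·0.965 = 0.98213.
This holds for months 1–148. Entering month 149 the balance is €559.15; 3.5% of the post-interest balance is now below €20.00, so the flat €20.00 minimum applies from here.
From month 149 a fixed €20.00 at rate r clears €559.15 in 39 more payments. Total: 148 + 39 = 187 months.

187 months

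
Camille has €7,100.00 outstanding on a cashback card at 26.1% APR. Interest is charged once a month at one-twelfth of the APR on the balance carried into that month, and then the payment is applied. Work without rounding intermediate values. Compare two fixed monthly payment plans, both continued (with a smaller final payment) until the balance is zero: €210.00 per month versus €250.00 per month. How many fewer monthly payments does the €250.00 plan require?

Monthly rate r = 26.1%/12 = 2.175% = 0.02175.
At €210.00/mo: n = ⌈−ln(1 − rB₀/P)/ln(1+r)⌉ = 62 payments (last €164.80); total interest = total paid − €7,100.00 = €5,874.80.
At €250.00/mo: 45 payments (last €172.63); total interest €4,072.63.
Payments saved = 62 − 45 = 17.

17 fewer payments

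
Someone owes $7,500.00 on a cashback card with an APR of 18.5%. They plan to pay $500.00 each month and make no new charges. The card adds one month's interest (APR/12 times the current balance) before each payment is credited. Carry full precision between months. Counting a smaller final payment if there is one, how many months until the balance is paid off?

Monthly rate r = 18.5%/12 = 1.54167% = 0.0154167.
Recurrence: B ← B·(1+r) − $500.00.
Month 1: interest $115.62; balance after payment $7,115.62.
Month 2: interest $109.70; balance after payment $6,725.32.
Closed form: n = −ln(1 − rB₀/P)/ln(1+r) = −ln(0.76875)/ln(1.01542) ≈ 17.190, so the balance reaches zero during payment 18.

18 months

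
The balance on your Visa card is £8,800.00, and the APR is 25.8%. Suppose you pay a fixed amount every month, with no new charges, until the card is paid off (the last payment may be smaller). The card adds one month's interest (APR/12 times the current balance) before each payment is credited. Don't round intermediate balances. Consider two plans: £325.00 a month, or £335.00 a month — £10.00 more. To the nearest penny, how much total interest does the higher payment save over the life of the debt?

Monthly rate r = 25.8%/12 = 2.15% = 0.0215.
At £325.00/mo: n = ⌈−ln(1 − rB₀/P)/ln(1+r)⌉ = 42 payments (last £7.48); total interest = total paid − £8,800.00 = £4,532.48.
At £335.00/mo: 40 payments (last £36.27); total interest £4,301.27.
Interest saved = £4,532.48 − £4,301.27 = £231.21.

£231.21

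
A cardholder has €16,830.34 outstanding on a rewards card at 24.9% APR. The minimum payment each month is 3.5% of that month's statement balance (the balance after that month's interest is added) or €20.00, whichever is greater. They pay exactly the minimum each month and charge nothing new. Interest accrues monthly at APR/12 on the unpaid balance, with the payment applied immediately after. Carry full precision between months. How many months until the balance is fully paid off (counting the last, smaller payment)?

Monthly rate r = 24.9%/12 = 2.075% = 0.02075.
While 3.5% of the post-interest balance exceeds €20.00, each month B ← (B·(1+r))·(1 − 0.035), i.e. B shrinks by the factor (1+r)·0.965 = 0.98502.
This holds for months 1–226. Entering month 227 the balance is €555.97; 3.5% of the post-interest balance is now below €20.00, so the flat €20.00 minimum applies from here.
From month 227 a fixed €20.00 at rate r clears €555.97 in 42 more payments. Total: 226 + 42 = 268 months.

268 months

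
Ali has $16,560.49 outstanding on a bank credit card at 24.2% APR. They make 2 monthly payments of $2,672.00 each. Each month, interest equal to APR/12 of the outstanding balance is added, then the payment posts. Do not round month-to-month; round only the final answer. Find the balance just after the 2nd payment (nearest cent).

Monthly rate r = 24.2%/12 = 2.01667% = 0.0201667.
Each month: B ← B·(1+r) − $2,672.00.
Month 1: interest $333.97; balance after payment $14,222.46.
Month 2: interest $286.82; balance after payment $11,837.28.

$11,837.28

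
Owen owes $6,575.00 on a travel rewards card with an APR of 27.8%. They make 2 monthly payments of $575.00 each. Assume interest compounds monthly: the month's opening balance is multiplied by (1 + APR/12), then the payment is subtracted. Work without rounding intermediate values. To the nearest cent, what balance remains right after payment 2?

$5,719.85

Monthly rate r = 27.8%/12 = 2.31667% = 0.0231667.
Each month: B ← B·(1+r) − $575.00.
Month 1: interest $152.32; balance after payment $6,152.32.
Month 2: interest $142.53; balance after payment $5,719.85.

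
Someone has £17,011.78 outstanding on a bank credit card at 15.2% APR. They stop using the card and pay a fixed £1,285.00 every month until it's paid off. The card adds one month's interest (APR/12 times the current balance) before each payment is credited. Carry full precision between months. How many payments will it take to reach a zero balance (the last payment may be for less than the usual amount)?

15 months

Monthly rate r = 15.2%/12 = 1.26667% = 0.0126667.
Recurrence: B ← B·(1+r) − £1,285.00.
Month 1: interest £215.48; balance after payment £15,942.26.
Month 2: interest £201.94; balance after payment £14,859.20.
Closed form: n = −ln(1 − rB₀/P)/ln(1+r) = −ln(0.83231)/ln(1.01267) ≈ 14.582, so the balance reaches zero during payment 15.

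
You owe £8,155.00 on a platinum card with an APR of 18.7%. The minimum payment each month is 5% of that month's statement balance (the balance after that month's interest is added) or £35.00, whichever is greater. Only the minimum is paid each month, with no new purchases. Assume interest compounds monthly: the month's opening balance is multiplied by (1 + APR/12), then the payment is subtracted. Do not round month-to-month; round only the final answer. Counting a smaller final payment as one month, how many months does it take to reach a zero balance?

93 months

Monthly rate r = 18.7%/12 = 1.55833% = 0.0155833.
While 5% of the post-interest balance exceeds £35.00, each month B ← (B·(1+r))·(1 − 0.05), i.e. B shrinks by the factor (1+r)·0.95 = 0.9648.
This holds for months 1–69. Entering month 70 the balance is £688.22; 5% of the post-interest balance is now below £35.00, so the flat £35.00 minimum applies from here.
From month 70 a fixed £35.00 at rate r clears £688.22 in 24 more payments. Total: 69 + 24 = 93 months.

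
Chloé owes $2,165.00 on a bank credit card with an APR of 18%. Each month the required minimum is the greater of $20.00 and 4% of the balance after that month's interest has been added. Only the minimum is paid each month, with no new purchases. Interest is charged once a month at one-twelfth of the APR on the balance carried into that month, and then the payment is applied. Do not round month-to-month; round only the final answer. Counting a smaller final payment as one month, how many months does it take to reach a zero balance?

Monthly rate r = 18%/12 = 1.5% = 0.015.
While 4% of the post-interest balance exceeds $20.00, each month B ← (B·(1+r))·(1 − 0.04), i.e. B shrinks by the factor (1+r)·0.96 = 0.9744.
This holds for months 1–58. Entering month 59 the balance is $481.08; 4% of the post-interest balance is now below $20.00, so the flat $20.00 minimum applies from here.
From month 59 a fixed $20.00 at rate r clears $481.08 in 31 more payments. Total: 58 + 31 = 89 months.

89 months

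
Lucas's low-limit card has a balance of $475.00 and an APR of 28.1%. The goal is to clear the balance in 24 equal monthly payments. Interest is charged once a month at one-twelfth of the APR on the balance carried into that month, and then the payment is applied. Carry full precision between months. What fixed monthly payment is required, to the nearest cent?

$26.10

Monthly rate r = 28.1%/12 = 2.34167% = 0.0234167.
Level-payment amortization: P = B₀·r / (1 − (1+r)^(−n)) = 475.00·0.0234167 / (1 − 1.02342^(−24)).
Denominator 1 − (1+r)^(−24) = 0.426226677.
P = 11.1229 / 0.426226677 ≈ 26.10.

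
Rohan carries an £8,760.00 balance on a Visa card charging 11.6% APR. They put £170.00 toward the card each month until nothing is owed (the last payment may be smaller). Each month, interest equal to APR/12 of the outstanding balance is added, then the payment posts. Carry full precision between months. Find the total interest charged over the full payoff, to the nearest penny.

£3,422.43

Monthly rate r = 11.6%/12 = 0.966667% = 0.00966667.
Payoff takes n = ⌈−ln(1 − rB₀/P)/ln(1+r)⌉ = ⌈71.660⌉ = 72 payments; the last is £112.43.
Total paid = 71·£170.00 + £112.43 = £12,182.43.
Total interest = total paid − principal = £12,182.43 − £8,760.00 = £3,422.43.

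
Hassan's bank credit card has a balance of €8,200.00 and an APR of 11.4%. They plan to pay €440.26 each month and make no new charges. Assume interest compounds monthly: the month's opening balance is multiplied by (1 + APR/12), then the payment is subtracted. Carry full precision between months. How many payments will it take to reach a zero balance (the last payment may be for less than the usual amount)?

Monthly rate r = 11.4%/12 = 0.95% = 0.0095.
Recurrence: B ← B·(1+r) − €440.26.
Month 1: interest €77.90; balance after payment €7,837.64.
Month 2: interest €74.46; balance after payment €7,471.84.
Closed form: n = −ln(1 − rB₀/P)/ln(1+r) = −ln(0.82306)/ln(1.0095) ≈ 20.595, so the balance reaches zero during payment 21.

21 payments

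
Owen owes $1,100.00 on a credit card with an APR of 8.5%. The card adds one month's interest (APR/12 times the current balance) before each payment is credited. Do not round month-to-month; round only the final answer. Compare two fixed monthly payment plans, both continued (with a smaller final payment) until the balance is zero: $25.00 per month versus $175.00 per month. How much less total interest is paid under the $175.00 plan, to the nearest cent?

Monthly rate r = 8.5%/12 = 0.708333% = 0.00708333.
At $25.00/mo: n = ⌈−ln(1 − rB₀/P)/ln(1+r)⌉ = 53 payments (last $22.84); total interest = total paid − $1,100.00 = $222.84.
At $175.00/mo: 7 payments (last $79.37); total interest $29.37.
Interest saved = $222.84 − $29.37 = $193.47.

$193.47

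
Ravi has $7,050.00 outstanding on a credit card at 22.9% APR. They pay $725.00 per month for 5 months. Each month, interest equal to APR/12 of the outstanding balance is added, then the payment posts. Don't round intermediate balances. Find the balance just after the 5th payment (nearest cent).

Monthly rate r = 22.9%/12 = 1.90833% = 0.0190833.
Each month: B ← B·(1+r) − $725.00.
Month 1: interest $134.54; balance after payment $6,459.54.
Month 2: interest $123.27; balance after payment $5,857.81.
Month 3: interest $111.79; balance after payment $5,244.59.
Month 4: interest $100.08; balance after payment $4,619.68.
Month 5: interest $88.16; balance after payment $3,982.84.

$3,982.84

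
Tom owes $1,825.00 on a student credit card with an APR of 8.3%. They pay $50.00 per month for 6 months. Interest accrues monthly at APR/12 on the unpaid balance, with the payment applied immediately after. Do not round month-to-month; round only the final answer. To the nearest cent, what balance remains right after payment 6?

$1,596.82

Monthly rate r = 8.3%/12 = 0.691667% = 0.00691667.
Each month: B ← B·(1+r) − $50.00.
Month 1: interest $12.62; balance after payment $1,787.62.
Month 2: interest $12.36; balance after payment $1,749.99.
Month 3: interest $12.10; balance after payment $1,712.09.
Month 4: interest $11.84; balance after payment $1,673.93.
Month 5: interest $11.58; balance after payment $1,635.51.
Month 6: interest $11.31; balance after payment $1,596.82.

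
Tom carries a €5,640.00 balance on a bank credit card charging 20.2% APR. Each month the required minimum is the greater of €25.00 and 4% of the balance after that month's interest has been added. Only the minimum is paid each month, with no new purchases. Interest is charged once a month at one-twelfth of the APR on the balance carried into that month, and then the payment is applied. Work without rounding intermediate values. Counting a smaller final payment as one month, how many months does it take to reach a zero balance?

124 months

Monthly rate r = 20.2%/12 = 1.68333% = 0.0168333.
While 4% of the post-interest balance exceeds €25.00, each month B ← (B·(1+r))·(1 − 0.04), i.e. B shrinks by the factor (1+r)·0.96 = 0.97616.
This holds for months 1–92. Entering month 93 the balance is €612.65; 4% of the post-interest balance is now below €25.00, so the flat €25.00 minimum applies from here.
From month 93 a fixed €25.00 at rate r clears €612.65 in 32 more payments. Total: 92 + 32 = 124 months.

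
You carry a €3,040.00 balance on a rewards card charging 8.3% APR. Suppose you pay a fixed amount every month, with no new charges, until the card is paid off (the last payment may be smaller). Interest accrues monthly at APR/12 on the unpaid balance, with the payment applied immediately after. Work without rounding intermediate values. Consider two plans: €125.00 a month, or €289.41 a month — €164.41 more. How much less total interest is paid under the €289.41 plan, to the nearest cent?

€173.08

Monthly rate r = 8.3%/12 = 0.691667% = 0.00691667.
At €125.00/mo: n = ⌈−ln(1 − rB₀/P)/ln(1+r)⌉ = 27 payments (last €90.13); total interest = total paid − €3,040.00 = €300.13.
At €289.41/mo: 11 payments (last €272.95); total interest €127.05.
Interest saved = €300.13 − €127.05 = €173.08.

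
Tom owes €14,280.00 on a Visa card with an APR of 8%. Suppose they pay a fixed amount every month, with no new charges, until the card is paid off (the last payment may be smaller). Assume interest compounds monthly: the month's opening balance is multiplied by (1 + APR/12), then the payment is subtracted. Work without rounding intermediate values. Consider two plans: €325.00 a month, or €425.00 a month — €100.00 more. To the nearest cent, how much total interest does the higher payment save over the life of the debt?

€732.73

Monthly rate r = 8%/12 = 0.666667% = 0.00666667.
At €325.00/mo: n = ⌈−ln(1 − rB₀/P)/ln(1+r)⌉ = 53 payments (last €53.93); total interest = total paid − €14,280.00 = €2,673.93.
At €425.00/mo: 39 payments (last €71.20); total interest €1,941.20.
Interest saved = €2,673.93 − €1,941.20 = €732.73.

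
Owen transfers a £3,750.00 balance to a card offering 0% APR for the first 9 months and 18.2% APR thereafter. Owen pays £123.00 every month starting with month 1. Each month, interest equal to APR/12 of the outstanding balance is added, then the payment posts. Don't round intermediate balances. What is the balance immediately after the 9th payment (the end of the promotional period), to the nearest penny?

£2,643.00

Promo months 1–9 at r₀ = 0%/12 = 0; months 10+ at r₁ = 18.2%/12 = 0.0151667.
After month 9 (no interest yet): B = £3,750.00 − 9·£123.00 = £2,643.00.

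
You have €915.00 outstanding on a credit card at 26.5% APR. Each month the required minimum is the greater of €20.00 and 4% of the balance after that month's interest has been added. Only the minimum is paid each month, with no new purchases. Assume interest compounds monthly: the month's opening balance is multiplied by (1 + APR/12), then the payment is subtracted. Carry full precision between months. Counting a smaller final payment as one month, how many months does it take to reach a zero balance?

Monthly rate r = 26.5%/12 = 2.20833% = 0.0220833.
While 4% of the post-interest balance exceeds €20.00, each month B ← (B·(1+r))·(1 − 0.04), i.e. B shrinks by the factor (1+r)·0.96 = 0.9812.
This holds for months 1–33. Entering month 34 the balance is €489.13; 4% of the post-interest balance is now below €20.00, so the flat €20.00 minimum applies from here.
From month 34 a fixed €20.00 at rate r clears €489.13 in 36 more payments. Total: 33 + 36 = 69 months.

69 months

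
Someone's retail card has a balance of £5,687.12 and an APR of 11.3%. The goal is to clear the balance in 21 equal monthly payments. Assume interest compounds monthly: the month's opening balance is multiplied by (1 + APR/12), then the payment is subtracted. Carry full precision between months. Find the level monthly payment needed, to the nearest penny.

£299.74

Monthly rate r = 11.3%/12 = 0.941667% = 0.00941667.
Level-payment amortization: P = B₀·r / (1 − (1+r)^(−n)) = 5687.12·0.00941667 / (1 − 1.00942^(−21)).
Denominator 1 − (1+r)^(−21) = 0.178665425.
P = 53.5537 / 0.178665425 ≈ 299.74.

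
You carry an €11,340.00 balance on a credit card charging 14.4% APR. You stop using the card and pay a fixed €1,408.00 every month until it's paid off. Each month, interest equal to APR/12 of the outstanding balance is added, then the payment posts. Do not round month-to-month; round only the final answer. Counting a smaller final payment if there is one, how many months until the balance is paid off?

Monthly rate r = 14.4%/12 = 1.2% = 0.012.
Recurrence: B ← B·(1+r) − €1,408.00.
Month 1: interest €136.08; balance after payment €10,068.08.
Month 2: interest €120.82; balance after payment €8,780.90.
Closed form: n = −ln(1 − rB₀/P)/ln(1+r) = −ln(0.90335)/ln(1.012) ≈ 8.521, so the balance reaches zero during payment 9.

9 payments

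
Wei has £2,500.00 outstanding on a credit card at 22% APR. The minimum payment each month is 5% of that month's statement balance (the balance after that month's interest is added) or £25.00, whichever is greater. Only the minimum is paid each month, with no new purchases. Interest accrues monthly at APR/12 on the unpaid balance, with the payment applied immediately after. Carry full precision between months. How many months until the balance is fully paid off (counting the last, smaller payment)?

74 months

Monthly rate r = 22%/12 = 1.83333% = 0.0183333.
While 5% of the post-interest balance exceeds £25.00, each month B ← (B·(1+r))·(1 − 0.05), i.e. B shrinks by the factor (1+r)·0.95 = 0.96742.
This holds for months 1–50. Entering month 51 the balance is £477.11; 5% of the post-interest balance is now below £25.00, so the flat £25.00 minimum applies from here.
From month 51 a fixed £25.00 at rate r clears £477.11 in 24 more payments. Total: 50 + 24 = 74 months.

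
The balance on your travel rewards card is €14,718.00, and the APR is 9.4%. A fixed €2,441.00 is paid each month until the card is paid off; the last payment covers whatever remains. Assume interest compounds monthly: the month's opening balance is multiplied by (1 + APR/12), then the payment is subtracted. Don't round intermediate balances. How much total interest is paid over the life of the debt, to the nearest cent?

Monthly rate r = 9.4%/12 = 0.783333% = 0.00783333.
Payoff takes n = ⌈−ln(1 − rB₀/P)/ln(1+r)⌉ = ⌈6.201⌉ = 7 payments; the last is €491.42.
Total paid = 6·€2,441.00 + €491.42 = €15,137.42.
Total interest = total paid − principal = €15,137.42 − €14,718.00 = €419.42.

€419.42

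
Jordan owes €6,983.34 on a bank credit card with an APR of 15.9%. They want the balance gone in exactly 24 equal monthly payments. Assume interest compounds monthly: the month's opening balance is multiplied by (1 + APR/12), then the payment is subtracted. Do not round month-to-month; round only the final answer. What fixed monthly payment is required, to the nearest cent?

Monthly rate r = 15.9%/12 = 1.325% = 0.01325.
Level-payment amortization: P = B₀·r / (1 − (1+r)^(−n)) = 6983.34·0.01325 / (1 − 1.01325^(−24)).
Denominator 1 − (1+r)^(−24) = 0.270876154.
P = 92.5293 / 0.270876154 ≈ 341.59.

€341.59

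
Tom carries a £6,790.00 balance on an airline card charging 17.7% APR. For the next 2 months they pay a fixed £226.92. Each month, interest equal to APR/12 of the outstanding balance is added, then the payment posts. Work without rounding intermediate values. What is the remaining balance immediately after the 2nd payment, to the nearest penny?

£6,534.60

Monthly rate r = 17.7%/12 = 1.475% = 0.01475.
Each month: B ← B·(1+r) − £226.92.
Month 1: interest £100.15; balance after payment £6,663.23.
Month 2: interest £98.28; balance after payment £6,534.60.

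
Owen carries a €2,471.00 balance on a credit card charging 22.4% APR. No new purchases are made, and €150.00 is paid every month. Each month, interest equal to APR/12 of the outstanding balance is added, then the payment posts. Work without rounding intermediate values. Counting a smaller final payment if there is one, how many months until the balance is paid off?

Monthly rate r = 22.4%/12 = 1.86667% = 0.0186667.
Recurrence: B ← B·(1+r) − €150.00.
Month 1: interest €46.13; balance after payment €2,367.13.
Month 2: interest €44.19; balance after payment €2,261.31.
Closed form: n = −ln(1 − rB₀/P)/ln(1+r) = −ln(0.6925)/ln(1.01867) ≈ 19.868, so the balance reaches zero during payment 20.

20 payments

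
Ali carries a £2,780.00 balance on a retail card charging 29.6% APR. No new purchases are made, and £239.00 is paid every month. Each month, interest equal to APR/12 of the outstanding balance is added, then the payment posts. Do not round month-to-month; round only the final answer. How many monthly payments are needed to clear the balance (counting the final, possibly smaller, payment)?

14 months

Monthly rate r = 29.6%/12 = 2.46667% = 0.0246667.
Recurrence: B ← B·(1+r) − £239.00.
Month 1: interest £68.57; balance after payment £2,609.57.
Month 2: interest £64.37; balance after payment £2,434.94.
Closed form: n = −ln(1 − rB₀/P)/ln(1+r) = −ln(0.71308)/ln(1.02467) ≈ 13.878, so the balance reaches zero during payment 14.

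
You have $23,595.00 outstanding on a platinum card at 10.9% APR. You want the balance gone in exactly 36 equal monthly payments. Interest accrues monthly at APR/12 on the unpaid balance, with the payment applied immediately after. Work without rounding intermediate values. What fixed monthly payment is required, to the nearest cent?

Monthly rate r = 10.9%/12 = 0.908333% = 0.00908333.
Level-payment amortization: P = B₀·r / (1 − (1+r)^(−n)) = 23595.00·0.00908333 / (1 − 1.00908^(−36)).
Denominator 1 − (1+r)^(−36) = 0.277851012.
P = 214.321 / 0.277851012 ≈ 771.35.

$771.35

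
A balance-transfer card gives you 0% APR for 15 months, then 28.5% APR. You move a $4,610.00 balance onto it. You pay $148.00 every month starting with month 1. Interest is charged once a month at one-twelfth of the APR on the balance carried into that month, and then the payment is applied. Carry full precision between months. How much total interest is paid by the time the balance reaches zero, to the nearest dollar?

Promo months 1–15 at r₀ = 0%/12 = 0; months 16+ at r₁ = 28.5%/12 = 0.02375.
After month 15 (no interest yet): B = $4,610.00 − 15·$148.00 = $2,390.00.
Then at r₁ with $148.00/mo: n₂ = −ln(1 − r₁·B/P)/ln(1+r₁) ≈ 20.61 → 21 more payments.
Total paid = 35·$148.00 + $90.57 = $5,270.57; interest = $5,270.57 − $4,610.00 = $660.57.

$661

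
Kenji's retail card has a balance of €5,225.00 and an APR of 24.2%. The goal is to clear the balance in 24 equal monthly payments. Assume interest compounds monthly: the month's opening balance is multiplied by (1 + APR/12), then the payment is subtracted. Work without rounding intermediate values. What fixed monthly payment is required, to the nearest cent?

Monthly rate r = 24.2%/12 = 2.01667% = 0.0201667.
Level-payment amortization: P = B₀·r / (1 − (1+r)^(−n)) = 5225.00·0.0201667 / (1 − 1.02017^(−24)).
Denominator 1 − (1+r)^(−24) = 0.380711663.
P = 105.371 / 0.380711663 ≈ 276.77.

€276.77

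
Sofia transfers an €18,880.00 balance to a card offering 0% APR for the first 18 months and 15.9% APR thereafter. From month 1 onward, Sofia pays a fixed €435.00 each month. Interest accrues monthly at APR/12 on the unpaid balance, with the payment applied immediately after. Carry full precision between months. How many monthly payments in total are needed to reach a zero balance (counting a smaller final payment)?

Promo months 1–18 at r₀ = 0%/12 = 0; months 19+ at r₁ = 15.9%/12 = 0.01325.
After month 18 (no interest yet): B = €18,880.00 − 18·€435.00 = €11,050.00.
Then at r₁ with €435.00/mo: n₂ = −ln(1 − r₁·B/P)/ln(1+r₁) ≈ 31.17 → 32 more payments.

50 payments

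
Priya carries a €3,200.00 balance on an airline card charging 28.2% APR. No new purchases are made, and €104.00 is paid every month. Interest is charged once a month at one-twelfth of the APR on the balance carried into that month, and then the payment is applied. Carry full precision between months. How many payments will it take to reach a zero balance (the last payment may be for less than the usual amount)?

56 payments

Monthly rate r = 28.2%/12 = 2.35% = 0.0235.
Recurrence: B ← B·(1+r) − €104.00.
Month 1: interest €75.20; balance after payment €3,171.20.
Month 2: interest €74.52; balance after payment €3,141.72.
Closed form: n = −ln(1 − rB₀/P)/ln(1+r) = −ln(0.27692)/ln(1.0235) ≈ 55.278, so the balance reaches zero during payment 56.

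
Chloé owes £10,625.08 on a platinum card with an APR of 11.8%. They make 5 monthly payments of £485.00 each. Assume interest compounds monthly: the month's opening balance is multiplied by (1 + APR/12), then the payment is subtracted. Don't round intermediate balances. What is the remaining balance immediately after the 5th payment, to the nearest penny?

£8,684.69

Monthly rate r = 11.8%/12 = 0.983333% = 0.00983333.
Each month: B ← B·(1+r) − £485.00.
Month 1: interest £104.48; balance after payment £10,244.56.
Month 2: interest £100.74; balance after payment £9,860.30.
Month 3: interest £96.96; balance after payment £9,472.26.
Month 4: interest £93.14; balance after payment £9,080.40.
Month 5: interest £89.29; balance after payment £8,684.69.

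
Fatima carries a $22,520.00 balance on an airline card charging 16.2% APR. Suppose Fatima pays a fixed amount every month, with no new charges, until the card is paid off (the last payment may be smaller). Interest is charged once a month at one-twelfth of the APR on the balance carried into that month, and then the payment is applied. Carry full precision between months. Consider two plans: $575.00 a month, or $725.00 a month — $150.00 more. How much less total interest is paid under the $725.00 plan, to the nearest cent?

Monthly rate r = 16.2%/12 = 1.35% = 0.0135.
At $575.00/mo: n = ⌈−ln(1 − rB₀/P)/ln(1+r)⌉ = 57 payments (last $59.64); total interest = total paid − $22,520.00 = $9,739.64.
At $725.00/mo: 41 payments (last $390.42); total interest $6,870.42.
Interest saved = $9,739.64 − $6,870.42 = $2,869.22.

$2,869.22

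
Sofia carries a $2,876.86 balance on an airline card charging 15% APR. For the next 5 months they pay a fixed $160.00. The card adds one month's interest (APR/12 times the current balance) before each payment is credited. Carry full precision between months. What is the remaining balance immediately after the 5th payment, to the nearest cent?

$2,240.96

Monthly rate r = 15%/12 = 1.25% = 0.0125.
Each month: B ← B·(1+r) − $160.00.
Month 1: interest $35.96; balance after payment $2,752.82.
Month 2: interest $34.41; balance after payment $2,627.23.
Month 3: interest $32.84; balance after payment $2,500.07.
Month 4: interest $31.25; balance after payment $2,371.32.
Month 5: interest $29.64; balance after payment $2,240.96.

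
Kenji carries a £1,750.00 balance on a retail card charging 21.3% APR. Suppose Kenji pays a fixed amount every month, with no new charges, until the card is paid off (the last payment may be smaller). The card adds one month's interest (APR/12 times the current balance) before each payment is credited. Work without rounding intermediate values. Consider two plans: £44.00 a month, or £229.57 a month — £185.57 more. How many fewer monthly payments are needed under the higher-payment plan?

Monthly rate r = 21.3%/12 = 1.775% = 0.01775.
At £44.00/mo: n = ⌈−ln(1 − rB₀/P)/ln(1+r)⌉ = 70 payments (last £25.23); total interest = total paid − £1,750.00 = £1,311.23.
At £229.57/mo: 9 payments (last £60.76); total interest £147.32.
Payments saved = 70 − 9 = 61.

61 fewer payments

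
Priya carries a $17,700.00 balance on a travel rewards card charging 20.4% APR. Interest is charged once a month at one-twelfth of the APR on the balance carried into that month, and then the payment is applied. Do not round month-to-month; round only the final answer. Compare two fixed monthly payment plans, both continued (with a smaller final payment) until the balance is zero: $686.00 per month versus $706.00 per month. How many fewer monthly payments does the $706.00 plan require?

2 fewer payments

Monthly rate r = 20.4%/12 = 1.7% = 0.017.
At $686.00/mo: n = ⌈−ln(1 − rB₀/P)/ln(1+r)⌉ = 35 payments (last $173.33); total interest = total paid − $17,700.00 = $5,797.33.
At $706.00/mo: 33 payments (last $672.61); total interest $5,564.61.
Payments saved = 35 − 33 = 2.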